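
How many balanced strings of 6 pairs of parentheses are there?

This is counted by the nth Catalan number C_n. Here n = 6 (pairs).
C_n = C(2n,n)/(n+1), so C_{6} = C(12,6)/7 = 924/7.

Final answer: C_{6} = 132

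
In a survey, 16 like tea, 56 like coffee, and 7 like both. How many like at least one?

|A union B| = |A| + |B| - |A intersect B| = 16 + 56 - 7.

Final answer: 65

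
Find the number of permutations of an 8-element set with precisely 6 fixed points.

Choose which 6 elements are fixed: C(8,6) = 28.
Derange the remaining 2 using D(j) = (j-1)(D(j-1) + D(j-2)), D(0)=1, D(1)=0: D(2)=1.
Total: 28 x 1.

Final answer: C(8,6) D(2) = 28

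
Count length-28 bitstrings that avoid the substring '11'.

A valid string ends in 0 (append to any length-(n-1) valid string) or in 01 (append to any length-(n-2) valid string), so a(n) = a(n-1) + a(n-2) with a(1)=2, a(2)=3.
Iterating the recurrence: a(1)=2, a(2)=3, a(3)=5, a(4)=8, a(5)=13, a(6)=21, a(7)=34, a(8)=55, a(9)=89, a(10)=144, a(11)=233, a(12)=377, a(13)=610, a(14)=987, a(15)=1597, a(16)=2584, a(17)=4181, a(18)=6765, a(19)=10946, a(20)=17711, a(21)=28657, a(22)=46368, a(23)=75025, a(24)=121393, a(25)=196418, a(26)=317811, a(27)=514229, a(28)=832040.

Final answer: 832040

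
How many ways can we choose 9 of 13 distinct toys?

C(13,9) = 13!/(9! x 4!).

Final answer: \binom{13}{9} = 715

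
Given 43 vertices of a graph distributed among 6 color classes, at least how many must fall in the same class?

By pigeonhole with 43 objects and 6 categories: ceiling(43/6).

Final answer: 8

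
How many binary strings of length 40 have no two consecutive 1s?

Let a(n) count valid strings. If the last bit is 0 the prefix is any valid string of length n-1; if it is 1 the string must end in 01 with a valid prefix of length n-2. So a(n) = a(n-1) + a(n-2), a(1)=2, a(2)=3.
Building up term by term: a(1)=2, a(2)=3, a(3)=5, a(4)=8, a(5)=13, a(6)=21, a(7)=34, a(8)=55, a(9)=89, a(10)=144, a(11)=233, a(12)=377, a(13)=610, a(14)=987, a(15)=1597, a(16)=2584, a(17)=4181, a(18)=6765, a(19)=10946, a(20)=17711, a(21)=28657, a(22)=46368, a(23)=75025, a(24)=121393, a(25)=196418, a(26)=317811, a(27)=514229, a(28)=832040, a(29)=1346269, a(30)=2178309, a(31)=3524578, a(32)=5702887, a(33)=9227465, a(34)=14930352, a(35)=24157817, a(36)=39088169, a(37)=63245986, a(38)=102334155, a(39)=165580141, a(40)=267914296.

Final answer: 267914296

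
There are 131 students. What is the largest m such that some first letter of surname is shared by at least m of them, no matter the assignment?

There are 26 possible values for first letter of surname. With 131 students and 26 categories, by pigeonhole: ceiling(131/26).

Final answer: 6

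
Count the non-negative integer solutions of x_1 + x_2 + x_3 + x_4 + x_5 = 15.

Stars and bars with 15 stars and 4 bars:
C(15+5-1, 5-1) = C(19,4).

Final answer: C(19,4) = 3876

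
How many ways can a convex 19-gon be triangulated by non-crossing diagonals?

This is counted by the nth Catalan number C_n. Here n = 19 - 2 = 17.
C_n = C(2n,n) - C(2n,n+1), so C_{17} = C(34,17) - C(34,18) = 2333606220 - 2203961430.

Final answer: C_{17} = 129644790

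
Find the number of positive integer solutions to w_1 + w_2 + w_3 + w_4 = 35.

Substitute w'_i = w_i - 1 (so w'_i >= 0). Then sum w'_i = 35 - 4 = 31.
Stars and bars: C(31+4-1, 4-1) = C(34,3).

Final answer: C(34,3) = 5984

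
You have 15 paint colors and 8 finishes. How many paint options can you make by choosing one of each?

By the multiplication principle: 15 x 8.

Final answer: 120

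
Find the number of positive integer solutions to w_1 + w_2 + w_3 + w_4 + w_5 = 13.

Substitute w'_i = w_i - 1 (so w'_i >= 0). Then sum w'_i = 13 - 5 = 8.
Stars and bars: C(8+5-1, 5-1) = C(12,4).

Final answer: C(12,4) = 495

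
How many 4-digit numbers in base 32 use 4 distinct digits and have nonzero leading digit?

The leading digit has 31 choices (anything but zero); the next has 31 (anything but the first), then 30, and so on, one fewer each time.
Total: 31 x 31 x 30 x 29.

Final answer: 836070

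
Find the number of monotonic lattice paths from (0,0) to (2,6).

Each path has 2 right steps and 6 up steps in some order (8 steps total).
Choose which 6 of the 8 steps are up: C(8,6).

Final answer: C(8,6) = 28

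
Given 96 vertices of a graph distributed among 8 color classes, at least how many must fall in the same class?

By pigeonhole with 96 objects and 8 categories: ceiling(96/8).

Final answer: 12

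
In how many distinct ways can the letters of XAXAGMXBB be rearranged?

Letters (A:2, B:2, G:1, M:1, X:3). Total letters: 9.
Permutations = 9!/(3! x 2! x 2!).

Final answer: 15120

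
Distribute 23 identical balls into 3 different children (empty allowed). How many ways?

Stars and bars: C(n+k-1, k-1) = C(25,2).

Final answer: C(25,2) = 300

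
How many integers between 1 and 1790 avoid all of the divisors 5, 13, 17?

|div by 5|=358, |div by 13|=137, |div by 17|=105.
|div by 5&13|=27, |div by 5&17|=21, |div by 13&17|=8, |div by all|=1.
By inclusion-exclusion, divisible by at least one: 358+137+105-27-21-8+1 = 545.
Not divisible by any: 1790 - 545.

Final answer: 1245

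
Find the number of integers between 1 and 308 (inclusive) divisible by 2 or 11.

Multiples of 2: 154. Multiples of 11: 28. Of both (lcm=22): 14.
By inclusion-exclusion: 154 + 28 - 14.

Final answer: 168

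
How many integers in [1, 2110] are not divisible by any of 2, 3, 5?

|div by 2|=1055, |div by 3|=703, |div by 5|=422.
|div by 2&3|=351, |div by 2&5|=211, |div by 3&5|=140, |div by all|=70.
By inclusion-exclusion, divisible by at least one: 1055+703+422-351-211-140+70 = 1548.
Not divisible by any: 2110 - 1548.

Final answer: 562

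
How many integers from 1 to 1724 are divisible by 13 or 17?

Multiples of 13: 132. Multiples of 17: 101. Of both (lcm=221): 7.
By inclusion-exclusion: 132 + 101 - 7.

Final answer: 226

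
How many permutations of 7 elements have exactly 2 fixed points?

Choose which 2 elements are fixed: C(7,2) = 21.
Derange the remaining 5 using D(j) = (j-1)(D(j-1) + D(j-2)), D(0)=1, D(1)=0: D(2)=1, D(3)=2, D(4)=9, D(5)=44.
Total: 21 x 44.

Final answer: C(7,2) D(5) = 924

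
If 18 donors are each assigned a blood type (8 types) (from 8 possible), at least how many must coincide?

There are 8 possible values for blood type (8 types). With 18 donors and 8 categories, by pigeonhole: ceiling(18/8).

Final answer: 3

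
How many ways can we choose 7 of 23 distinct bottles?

C(23,7) = 23!/(7! x (23-7)!).

Final answer: C(23,7) = 245157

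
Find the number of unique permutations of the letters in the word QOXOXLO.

Letters (L:1, O:3, Q:1, X:2). Total letters: 7.
Permutations = 7!/(3! x 2!).

Final answer: 420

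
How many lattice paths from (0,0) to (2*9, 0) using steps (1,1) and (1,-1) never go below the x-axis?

Total monotonic paths to (9,9): C(18,9) = 48620.
Paths that cross above y=x (reflection bijection): C(18,10) = 43758.
Valid Dyck paths: 48620 - 43758.
(This is the Catalan number C_{9}.)

Final answer: C_{9} = 4862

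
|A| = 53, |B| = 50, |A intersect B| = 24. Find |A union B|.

|A union B| = |A| + |B| - |A intersect B| = 53 + 50 - 24.

Final answer: 79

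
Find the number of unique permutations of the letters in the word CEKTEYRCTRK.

Letters (C:2, E:2, K:2, R:2, T:2, Y:1). Total letters: 11.
Permutations = 11!/(2! x 2! x 2! x 2! x 2!).

Final answer: 1247400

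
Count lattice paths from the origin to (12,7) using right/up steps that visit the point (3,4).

Paths (0,0)->(3,4): C(7,4) = 35.
Paths (3,4)->(12,7): C(12,3) = 220.
By multiplication principle: 35 x 220.

Final answer: 7700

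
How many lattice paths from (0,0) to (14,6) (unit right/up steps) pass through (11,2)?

Paths (0,0)->(11,2): C(13,2) = 78.
Paths (11,2)->(14,6): C(7,4) = 35.
By multiplication principle: 78 x 35.

Final answer: 2730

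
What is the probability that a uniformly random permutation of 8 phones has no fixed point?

Use the recurrence D(n) = (n-1)(D(n-1) + D(n-2)) with D(0)=1, D(1)=0.
Building up: D(2)=1, D(3)=2, D(4)=9, D(5)=44, D(6)=265, D(7)=1854, D(8)=14833.
Total arrangements: 8! = 40320.
Probability = D(8)/8! = 2119/5760.

Final answer: D(8)/8! = 14833/40320 = 0.367882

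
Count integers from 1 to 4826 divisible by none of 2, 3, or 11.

|div by 2|=2413, |div by 3|=1608, |div by 11|=438.
|div by 2&3|=804, |div by 2&11|=219, |div by 3&11|=146, |div by all|=73.
By inclusion-exclusion, divisible by at least one: 2413+1608+438-804-219-146+73 = 3363.
Not divisible by any: 4826 - 3363.

Final answer: 1463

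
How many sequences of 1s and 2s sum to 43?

Condition on the final move: it is a 1-step (f(n-1) ways to get there) or a 2-step (f(n-2) ways), so f(n) = f(n-1) + f(n-2), with f(1)=1, f(2)=2.
Building up term by term: f(1)=1, f(2)=2, f(3)=3, f(4)=5, f(5)=8, f(6)=13, f(7)=21, f(8)=34, f(9)=55, f(10)=89, f(11)=144, f(12)=233, f(13)=377, f(14)=610, f(15)=987, f(16)=1597, f(17)=2584, f(18)=4181, f(19)=6765, f(20)=10946, f(21)=17711, f(22)=28657, f(23)=46368, f(24)=75025, f(25)=121393, f(26)=196418, f(27)=317811, f(28)=514229, f(29)=832040, f(30)=1346269, f(31)=2178309, f(32)=3524578, f(33)=5702887, f(34)=9227465, f(35)=14930352, f(36)=24157817, f(37)=39088169, f(38)=63245986, f(39)=102334155, f(40)=165580141, f(41)=267914296, f(42)=433494437, f(43)=701408733.

Final answer: 701408733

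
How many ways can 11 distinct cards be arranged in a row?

The number of ways to arrange 11 distinct objects is 11!.

Final answer: 11! = 39916800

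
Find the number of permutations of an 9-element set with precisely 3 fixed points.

Choose which 3 elements are fixed: C(9,3) = 84.
Derange the remaining 6 using D(j) = (j-1)(D(j-1) + D(j-2)), D(0)=1, D(1)=0: D(2)=1, D(3)=2, D(4)=9, D(5)=44, D(6)=265.
Total: 84 x 265.

Final answer: C(9,3) D(6) = 22260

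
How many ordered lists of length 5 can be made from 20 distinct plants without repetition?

P(20,5) = 20!/(20-5)! = 20!/15!.

Final answer: P(20,5) = 1860480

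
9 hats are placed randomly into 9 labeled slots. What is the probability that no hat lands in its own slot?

Derangements satisfy D(n) = (n-1)(D(n-1) + D(n-2)), starting from D(0)=1, D(1)=0.
Building up: D(2)=1, D(3)=2, D(4)=9, D(5)=44, D(6)=265, D(7)=1854, D(8)=14833, D(9)=133496.
Total arrangements: 9! = 362880.
Probability = D(9)/9! = 16687/45360.

Final answer: D(9)/9! = 133496/362880 = 0.367879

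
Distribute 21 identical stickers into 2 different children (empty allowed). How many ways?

Stars and bars: C(n+k-1, k-1) = C(22,1).

Final answer: C(22,1) = 22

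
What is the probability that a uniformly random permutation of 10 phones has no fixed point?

Derangements satisfy D(n) = (n-1)(D(n-1) + D(n-2)), starting from D(0)=1, D(1)=0.
Building up: D(2)=1, D(3)=2, D(4)=9, D(5)=44, D(6)=265, D(7)=1854, D(8)=14833, D(9)=133496, D(10)=1334961.
Total arrangements: 10! = 3628800.
Probability = D(10)/10! = 16481/44800.

Final answer: D(10)/10! = 1334961/3628800 = 0.367879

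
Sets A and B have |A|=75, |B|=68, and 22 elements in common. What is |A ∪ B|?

|A union B| = |A| + |B| - |A intersect B| = 75 + 68 - 22.

Final answer: 121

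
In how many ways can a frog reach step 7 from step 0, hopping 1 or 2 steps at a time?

Let f(n) be the number of climbs. Removing the last move (1 or 2 steps) gives f(n) = f(n-1) + f(n-2); base cases f(1)=1, f(2)=2.
Computing successive values: f(1)=1, f(2)=2, f(3)=3, f(4)=5, f(5)=8, f(6)=13, f(7)=21.

Final answer: 21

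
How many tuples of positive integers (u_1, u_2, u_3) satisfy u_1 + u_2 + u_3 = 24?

Substitute u'_i = u_i - 1 (so u'_i >= 0). Then sum u'_i = 24 - 3 = 21.
Stars and bars: C(21+3-1, 3-1) = C(23,2).

Final answer: C(23,2) = 253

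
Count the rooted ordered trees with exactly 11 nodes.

This is counted by the nth Catalan number C_n. Here n = 11 - 1 = 10.
C_n = C(2n,n)/(n+1), so C_{10} = C(20,10)/11 = 184756/11.

Final answer: C_{10} = 16796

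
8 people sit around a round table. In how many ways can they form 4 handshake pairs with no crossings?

This is a standard Catalan-number count: the answer is C_n. Here n = 8/2 = 4.
C_n = C(2n,n)/(n+1), so C_{4} = C(8,4)/5 = 70/5.

Final answer: C_{4} = 14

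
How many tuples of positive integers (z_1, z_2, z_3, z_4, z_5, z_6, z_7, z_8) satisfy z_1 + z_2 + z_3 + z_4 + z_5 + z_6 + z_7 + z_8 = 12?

Substitute z'_i = z_i - 1 (so z'_i >= 0). Then sum z'_i = 12 - 8 = 4.
Stars and bars: C(4+8-1, 8-1) = C(11,7).

Final answer: C(11,7) = 330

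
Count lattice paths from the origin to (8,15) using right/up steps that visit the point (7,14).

Paths (0,0)->(7,14): C(21,14) = 116280.
Paths (7,14)->(8,15): C(2,1) = 2.
By multiplication principle: 116280 x 2.

Final answer: 232560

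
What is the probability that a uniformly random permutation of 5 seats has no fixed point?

Derangements satisfy D(n) = (n-1)(D(n-1) + D(n-2)), starting from D(0)=1, D(1)=0.
Building up: D(2)=1, D(3)=2, D(4)=9, D(5)=44.
Total arrangements: 5! = 120.
Probability = D(5)/5! = 11/30.

Final answer: D(5)/5! = 44/120 = 0.366667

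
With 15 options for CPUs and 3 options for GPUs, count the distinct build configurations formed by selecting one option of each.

By the multiplication principle: 15 x 3.

Final answer: 45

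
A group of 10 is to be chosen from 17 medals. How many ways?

C(17,10) = 17!/(10! x 7!).

Final answer: \binom{17}{10} = 19448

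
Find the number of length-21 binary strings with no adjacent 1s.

Classify by the final bit: ...0 gives a(n-1) strings, ...01 gives a(n-2) strings. Thus a(n) = a(n-1) + a(n-2) with a(1)=2, a(2)=3.
Iterating the recurrence: a(1)=2, a(2)=3, a(3)=5, a(4)=8, a(5)=13, a(6)=21, a(7)=34, a(8)=55, a(9)=89, a(10)=144, a(11)=233, a(12)=377, a(13)=610, a(14)=987, a(15)=1597, a(16)=2584, a(17)=4181, a(18)=6765, a(19)=10946, a(20)=17711, a(21)=28657.

Final answer: 28657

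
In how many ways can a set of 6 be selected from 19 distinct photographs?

C(19,6) = 19!/(6! x 13!).

Final answer: \binom{19}{6} = 27132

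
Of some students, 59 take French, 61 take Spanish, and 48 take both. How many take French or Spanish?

|A union B| = |A| + |B| - |A intersect B| = 59 + 61 - 48.

Final answer: 72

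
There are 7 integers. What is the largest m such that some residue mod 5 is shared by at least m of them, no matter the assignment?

There are 5 possible values for residue mod 5. With 7 integers and 5 categories, by pigeonhole: ceiling(7/5).

Final answer: 2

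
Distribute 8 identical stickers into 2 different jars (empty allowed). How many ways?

Stars and bars: C(n+k-1, k-1) = C(9,1).

Final answer: C(9,1) = 9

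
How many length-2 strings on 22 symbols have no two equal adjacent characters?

First character: 22 choices. Each subsequent: 21 choices (must differ from the previous one).
Total: 22 x 21^1.

Final answer: 22 x 21^{1} = 462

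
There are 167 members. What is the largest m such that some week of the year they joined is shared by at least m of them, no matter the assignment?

There are 52 possible values for week of the year they joined. With 167 members and 52 categories, by pigeonhole: ceiling(167/52).

Final answer: 4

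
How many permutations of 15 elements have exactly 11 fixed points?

Choose which 11 elements are fixed: C(15,11) = 1365.
Derange the remaining 4 using D(j) = (j-1)(D(j-1) + D(j-2)), D(0)=1, D(1)=0: D(2)=1, D(3)=2, D(4)=9.
Total: 1365 x 9.

Final answer: C(15,11) D(4) = 12285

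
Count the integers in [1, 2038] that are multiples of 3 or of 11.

Multiples of 3: 679. Multiples of 11: 185. Of both (lcm=33): 61.
By inclusion-exclusion: 679 + 185 - 61.

Final answer: 803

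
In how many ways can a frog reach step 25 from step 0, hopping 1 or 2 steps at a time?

Condition on the final move: it is a 1-step (f(n-1) ways to get there) or a 2-step (f(n-2) ways), so f(n) = f(n-1) + f(n-2), with f(1)=1, f(2)=2.
Computing successive values: f(1)=1, f(2)=2, f(3)=3, f(4)=5, f(5)=8, f(6)=13, f(7)=21, f(8)=34, f(9)=55, f(10)=89, f(11)=144, f(12)=233, f(13)=377, f(14)=610, f(15)=987, f(16)=1597, f(17)=2584, f(18)=4181, f(19)=6765, f(20)=10946, f(21)=17711, f(22)=28657, f(23)=46368, f(24)=75025, f(25)=121393.

Final answer: 121393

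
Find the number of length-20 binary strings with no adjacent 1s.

Classify by the final bit: ...0 gives a(n-1) strings, ...01 gives a(n-2) strings. Thus a(n) = a(n-1) + a(n-2) with a(1)=2, a(2)=3.
Computing successive values: a(1)=2, a(2)=3, a(3)=5, a(4)=8, a(5)=13, a(6)=21, a(7)=34, a(8)=55, a(9)=89, a(10)=144, a(11)=233, a(12)=377, a(13)=610, a(14)=987, a(15)=1597, a(16)=2584, a(17)=4181, a(18)=6765, a(19)=10946, a(20)=17711.

Final answer: 17711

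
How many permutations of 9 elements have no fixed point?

Derangements satisfy D(n) = (n-1)(D(n-1) + D(n-2)), starting from D(0)=1, D(1)=0.
Building up: D(2)=1, D(3)=2, D(4)=9, D(5)=44, D(6)=265, D(7)=1854, D(8)=14833.
D(9) = 8 x (D(8) + D(7)) = 8 x (14833 + 1854).

Final answer: D(9) = 133496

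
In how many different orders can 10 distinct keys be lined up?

The number of ways to arrange 10 distinct objects is 10!.

Final answer: 10! = 3628800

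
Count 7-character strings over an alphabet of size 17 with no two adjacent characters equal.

First character: 17 choices. Each subsequent: 16 choices (must differ from the previous one).
Total: 17 x 16^6.

Final answer: 17 x 16^{6} = 285212672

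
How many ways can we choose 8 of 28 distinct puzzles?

C(28,8) = 28!/(8! x 20!).

Final answer: \binom{28}{8} = 3108105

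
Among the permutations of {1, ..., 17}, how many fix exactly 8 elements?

Choose which 8 elements are fixed: C(17,8) = 24310.
Derange the remaining 9 using D(j) = (j-1)(D(j-1) + D(j-2)), D(0)=1, D(1)=0: D(2)=1, D(3)=2, D(4)=9, D(5)=44, D(6)=265, D(7)=1854, D(8)=14833, D(9)=133496.
Total: 24310 x 133496.

Final answer: C(17,8) D(9) = 3245287760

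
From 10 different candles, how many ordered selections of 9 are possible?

P(10,9) = 10!/(10-9)! = 10!/1!.

Final answer: P(10,9) = 3628800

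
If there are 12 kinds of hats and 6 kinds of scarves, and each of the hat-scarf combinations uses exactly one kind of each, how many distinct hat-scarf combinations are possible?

By the multiplication principle: 12 x 6.

Final answer: 72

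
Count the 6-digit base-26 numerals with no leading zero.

These are the integers in [26^5, 26^6), so the count is 26^6 - 26^5 = 25 x 26^5.

Final answer: 297034400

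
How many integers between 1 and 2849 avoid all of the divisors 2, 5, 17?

|div by 2|=1424, |div by 5|=569, |div by 17|=167.
|div by 2&5|=284, |div by 2&17|=83, |div by 5&17|=33, |div by all|=16.
By inclusion-exclusion, divisible by at least one: 1424+569+167-284-83-33+16 = 1776.
Not divisible by any: 2849 - 1776.

Final answer: 1073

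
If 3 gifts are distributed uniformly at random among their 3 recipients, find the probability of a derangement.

Use the recurrence D(n) = (n-1)(D(n-1) + D(n-2)) with D(0)=1, D(1)=0.
Building up: D(2)=1, D(3)=2.
Total arrangements: 3! = 6.
Probability = D(3)/3! = 1/3.

Final answer: D(3)/3! = 2/6 = 0.333333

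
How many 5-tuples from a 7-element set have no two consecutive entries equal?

Let g(n) count such strings. g(1) = 7, and each valid string of length n-1 extends in 6 ways (any symbol but the last), so g(n) = 6 g(n-1).
Total: g(5) = 7 x 6^4.

Final answer: 7 x 6^{4} = 9072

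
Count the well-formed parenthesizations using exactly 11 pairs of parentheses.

This is counted by the nth Catalan number C_n. Here n = 11 (pairs).
Using C_0 = 1 and C_(k+1) = C_k x 2(2k+1)/(k+2), build up term by term: C_1=1, C_2=2, C_3=5, C_4=14, C_5=42, C_6=132, C_7=429, C_8=1430, C_9=4862, C_10=16796, C_11=58786.

Final answer: C_{11} = 58786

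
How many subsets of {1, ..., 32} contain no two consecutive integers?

Let a(n) count such subsets of {1, ..., n}. Either n is excluded (a(n-1) ways) or n is included, forcing n-1 out (a(n-2) ways), so a(n) = a(n-1) + a(n-2) with a(1)=2, a(2)=3.
Building up term by term: a(1)=2, a(2)=3, a(3)=5, a(4)=8, a(5)=13, a(6)=21, a(7)=34, a(8)=55, a(9)=89, a(10)=144, a(11)=233, a(12)=377, a(13)=610, a(14)=987, a(15)=1597, a(16)=2584, a(17)=4181, a(18)=6765, a(19)=10946, a(20)=17711, a(21)=28657, a(22)=46368, a(23)=75025, a(24)=121393, a(25)=196418, a(26)=317811, a(27)=514229, a(28)=832040, a(29)=1346269, a(30)=2178309, a(31)=3524578, a(32)=5702887.

Final answer: 5702887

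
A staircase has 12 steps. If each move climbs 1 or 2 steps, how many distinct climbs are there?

Let f(n) be the number of climbs. Removing the last move (1 or 2 steps) gives f(n) = f(n-1) + f(n-2); base cases f(1)=1, f(2)=2.
Building up term by term: f(1)=1, f(2)=2, f(3)=3, f(4)=5, f(5)=8, f(6)=13, f(7)=21, f(8)=34, f(9)=55, f(10)=89, f(11)=144, f(12)=233.

Final answer: 233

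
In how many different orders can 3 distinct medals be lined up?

The number of ways to arrange 3 distinct objects is 3!.

Final answer: 3! = 6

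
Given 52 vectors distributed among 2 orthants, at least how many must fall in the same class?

By pigeonhole with 52 objects and 2 categories: ceiling(52/2).

Final answer: 26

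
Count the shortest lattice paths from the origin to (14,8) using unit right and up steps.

Each path has 14 right steps and 8 up steps in some order (22 steps total).
Choose which 8 of the 22 steps are up: C(22,8).

Final answer: C(22,8) = 319770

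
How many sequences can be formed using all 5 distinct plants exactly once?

The number of ways to arrange 5 distinct objects is 5!.

Final answer: 5! = 120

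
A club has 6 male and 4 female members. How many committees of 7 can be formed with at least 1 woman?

Sum over valid woman counts:
C(4,1)C(6,6) = 4
C(4,2)C(6,5) = 36
C(4,3)C(6,4) = 60
C(4,4)C(6,3) = 20
Total: 4 + 36 + 60 + 20.

Final answer: 120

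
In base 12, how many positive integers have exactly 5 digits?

These are the integers in [12^4, 12^5), so the count is 12^5 - 12^4 = 11 x 12^4.

Final answer: 228096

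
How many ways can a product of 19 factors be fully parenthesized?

The structures are counted by the Catalan number C_n. Here n = 19 - 1 = 18.
C_n = C(2n,n)/(n+1), so C_{18} = C(36,18)/19 = 9075135300/19.

Final answer: C_{18} = 477638700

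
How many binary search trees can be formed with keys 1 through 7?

The structures are counted by the Catalan number C_n. Here n = 7.
C_n = C(2n,n)/(n+1), so C_{7} = C(14,7)/8 = 3432/8.

Final answer: C_{7} = 429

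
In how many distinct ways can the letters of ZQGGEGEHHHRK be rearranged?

Letters (E:2, G:3, H:3, K:1, Q:1, R:1, Z:1). Total letters: 12.
Permutations = 12!/(3! x 3! x 2!).

Final answer: 6652800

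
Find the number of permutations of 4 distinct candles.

The number of ways to arrange 4 distinct objects is 4!.

Final answer: 4! = 24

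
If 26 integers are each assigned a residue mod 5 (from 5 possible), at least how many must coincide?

There are 5 possible values for residue mod 5. With 26 integers and 5 categories, by pigeonhole: ceiling(26/5).

Final answer: 6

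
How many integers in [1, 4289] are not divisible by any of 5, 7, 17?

|div by 5|=857, |div by 7|=612, |div by 17|=252.
|div by 5&7|=122, |div by 5&17|=50, |div by 7&17|=36, |div by all|=7.
By inclusion-exclusion, divisible by at least one: 857+612+252-122-50-36+7 = 1520.
Not divisible by any: 4289 - 1520.

Final answer: 2769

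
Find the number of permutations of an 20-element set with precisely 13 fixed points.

Choose which 13 elements are fixed: C(20,13) = 77520.
Derange the remaining 7 using D(j) = (j-1)(D(j-1) + D(j-2)), D(0)=1, D(1)=0: D(2)=1, D(3)=2, D(4)=9, D(5)=44, D(6)=265, D(7)=1854.
Total: 77520 x 1854.

Final answer: C(20,13) D(7) = 143722080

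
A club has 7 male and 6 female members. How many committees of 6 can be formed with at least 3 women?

Sum over valid woman counts:
C(6,3)C(7,3) = 700
C(6,4)C(7,2) = 315
C(6,5)C(7,1) = 42
C(6,6)C(7,0) = 1
Total: 700 + 315 + 42 + 1.

Final answer: 1058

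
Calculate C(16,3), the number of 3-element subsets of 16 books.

C(16,3) = 16!/(3! x (16-3)!).

Final answer: C(16,3) = 560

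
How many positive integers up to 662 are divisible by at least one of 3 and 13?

Multiples of 3: 220. Multiples of 13: 50. Of both (lcm=39): 16.
By inclusion-exclusion: 220 + 50 - 16.

Final answer: 254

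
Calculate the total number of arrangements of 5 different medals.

The number of ways to arrange 5 distinct objects is 5!.

Final answer: 5! = 120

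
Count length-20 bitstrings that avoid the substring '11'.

Let a(n) count valid strings. If the last bit is 0 the prefix is any valid string of length n-1; if it is 1 the string must end in 01 with a valid prefix of length n-2. So a(n) = a(n-1) + a(n-2), a(1)=2, a(2)=3.
Iterating the recurrence: a(1)=2, a(2)=3, a(3)=5, a(4)=8, a(5)=13, a(6)=21, a(7)=34, a(8)=55, a(9)=89, a(10)=144, a(11)=233, a(12)=377, a(13)=610, a(14)=987, a(15)=1597, a(16)=2584, a(17)=4181, a(18)=6765, a(19)=10946, a(20)=17711.

Final answer: 17711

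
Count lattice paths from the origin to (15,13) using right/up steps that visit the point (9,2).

Paths (0,0)->(9,2): C(11,2) = 55.
Paths (9,2)->(15,13): C(17,11) = 12376.
By multiplication principle: 55 x 12376.

Final answer: 680680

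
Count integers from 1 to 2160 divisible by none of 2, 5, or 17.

|div by 2|=1080, |div by 5|=432, |div by 17|=127.
|div by 2&5|=216, |div by 2&17|=63, |div by 5&17|=25, |div by all|=12.
By inclusion-exclusion, divisible by at least one: 1080+432+127-216-63-25+12 = 1347.
Not divisible by any: 2160 - 1347.

Final answer: 813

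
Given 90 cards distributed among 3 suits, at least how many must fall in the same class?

By pigeonhole with 90 objects and 3 categories: ceiling(90/3).

Final answer: 30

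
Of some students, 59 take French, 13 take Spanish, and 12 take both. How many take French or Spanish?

|A union B| = |A| + |B| - |A intersect B| = 59 + 13 - 12.

Final answer: 60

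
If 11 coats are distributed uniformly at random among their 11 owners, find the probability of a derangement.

D(n) = (n-1)(D(n-1) + D(n-2)), D(0)=1, D(1)=0.
Building up: D(2)=1, D(3)=2, D(4)=9, D(5)=44, D(6)=265, D(7)=1854, D(8)=14833, D(9)=133496, D(10)=1334961, D(11)=14684570.
Total arrangements: 11! = 39916800.
Probability = D(11)/11! = 1468457/3991680.

Final answer: D(11)/11! = 14684570/39916800 = 0.367879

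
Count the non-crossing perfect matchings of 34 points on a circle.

This is a standard Catalan-number count: the answer is C_n. Here n = 34/2 = 17.
C_n = C(2n,n) - C(2n,n+1), so C_{17} = C(34,17) - C(34,18) = 2333606220 - 2203961430.

Final answer: C_{17} = 129644790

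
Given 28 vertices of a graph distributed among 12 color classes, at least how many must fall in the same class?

By pigeonhole with 28 objects and 12 categories: ceiling(28/12).

Final answer: 3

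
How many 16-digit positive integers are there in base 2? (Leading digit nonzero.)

Leading digit: 1 options (nonzero). Other 15 digit(s): 2 options each.
Total: 1 x 2^15.

Final answer: 32768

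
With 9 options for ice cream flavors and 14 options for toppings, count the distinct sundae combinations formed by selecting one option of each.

By the multiplication principle: 9 x 14.

Final answer: 126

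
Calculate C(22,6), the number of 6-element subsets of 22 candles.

C(22,6) = 22!/(6! x 16!).

Final answer: \binom{22}{6} = 74613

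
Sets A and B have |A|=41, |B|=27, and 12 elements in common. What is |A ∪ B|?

|A union B| = |A| + |B| - |A intersect B| = 41 + 27 - 12.

Final answer: 56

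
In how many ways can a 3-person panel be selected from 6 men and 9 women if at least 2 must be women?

Sum over valid woman counts:
C(9,2)C(6,1) = 216
C(9,3)C(6,0) = 84
Total: 216 + 84.

Final answer: 300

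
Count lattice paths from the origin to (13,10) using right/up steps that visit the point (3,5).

Paths (0,0)->(3,5): C(8,5) = 56.
Paths (3,5)->(13,10): C(15,5) = 3003.
By multiplication principle: 56 x 3003.

Final answer: 168168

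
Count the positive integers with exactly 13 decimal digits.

The leading digit cannot be 0 (9 options); the other 12 digits can be anything (10 options each).
Total: 9 x 10^12.

Final answer: 9000000000000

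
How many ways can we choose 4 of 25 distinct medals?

C(25,4) = 25!/(4! x 21!).

Final answer: \binom{25}{4} = 12650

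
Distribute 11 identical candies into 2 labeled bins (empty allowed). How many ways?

Stars and bars: C(n+k-1, k-1) = C(12,1).

Final answer: C(12,1) = 12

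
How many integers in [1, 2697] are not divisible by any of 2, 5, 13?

|div by 2|=1348, |div by 5|=539, |div by 13|=207.
|div by 2&5|=269, |div by 2&13|=103, |div by 5&13|=41, |div by all|=20.
By inclusion-exclusion, divisible by at least one: 1348+539+207-269-103-41+20 = 1701.
Not divisible by any: 2697 - 1701.

Final answer: 996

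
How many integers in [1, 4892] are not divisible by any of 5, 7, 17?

|div by 5|=978, |div by 7|=698, |div by 17|=287.
|div by 5&7|=139, |div by 5&17|=57, |div by 7&17|=41, |div by all|=8.
By inclusion-exclusion, divisible by at least one: 978+698+287-139-57-41+8 = 1734.
Not divisible by any: 4892 - 1734.

Final answer: 3158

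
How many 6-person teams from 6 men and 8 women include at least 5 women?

Sum over valid woman counts:
C(8,5)C(6,1) = 336
C(8,6)C(6,0) = 28
Total: 336 + 28.

Final answer: 364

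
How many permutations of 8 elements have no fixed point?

Use the recurrence D(n) = (n-1)(D(n-1) + D(n-2)) with D(0)=1, D(1)=0.
Building up: D(2)=1, D(3)=2, D(4)=9, D(5)=44, D(6)=265, D(7)=1854.
D(8) = 7 x (D(7) + D(6)) = 7 x (1854 + 265).

Final answer: D(8) = 14833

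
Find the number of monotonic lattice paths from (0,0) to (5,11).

Each path has 5 right steps and 11 up steps in some order (16 steps total).
Choose which 11 of the 16 steps are up: C(16,11).

Final answer: C(16,11) = 4368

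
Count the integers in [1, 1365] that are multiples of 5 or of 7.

Multiples of 5: 273. Multiples of 7: 195. Of both (lcm=35): 39.
By inclusion-exclusion: 273 + 195 - 39.

Final answer: 429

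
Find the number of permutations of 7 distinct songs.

The number of ways to arrange 7 distinct objects is 7!.

Final answer: 7! = 5040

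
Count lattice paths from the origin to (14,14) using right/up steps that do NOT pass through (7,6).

Total paths to (14,14): C(28,14) = 40116600.
Paths through (7,6): C(13,6) x C(15,8) = 11042460.
Avoiding (7,6): 40116600 - 11042460.

Final answer: 29074140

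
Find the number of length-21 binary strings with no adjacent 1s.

Let a(n) count valid strings. If the last bit is 0 the prefix is any valid string of length n-1; if it is 1 the string must end in 01 with a valid prefix of length n-2. So a(n) = a(n-1) + a(n-2), a(1)=2, a(2)=3.
Computing successive values: a(1)=2, a(2)=3, a(3)=5, a(4)=8, a(5)=13, a(6)=21, a(7)=34, a(8)=55, a(9)=89, a(10)=144, a(11)=233, a(12)=377, a(13)=610, a(14)=987, a(15)=1597, a(16)=2584, a(17)=4181, a(18)=6765, a(19)=10946, a(20)=17711, a(21)=28657.

Final answer: 28657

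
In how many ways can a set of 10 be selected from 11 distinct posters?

C(11,10) = 11!/(10! x 1!).

Final answer: \binom{11}{10} = 11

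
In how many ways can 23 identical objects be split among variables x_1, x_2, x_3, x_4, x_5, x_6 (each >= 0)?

Stars and bars with 23 stars and 5 bars:
C(23+6-1, 6-1) = C(28,5).

Final answer: C(28,5) = 98280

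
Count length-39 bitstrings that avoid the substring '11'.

Let a(n) count valid strings. If the last bit is 0 the prefix is any valid string of length n-1; if it is 1 the string must end in 01 with a valid prefix of length n-2. So a(n) = a(n-1) + a(n-2), a(1)=2, a(2)=3.
Computing successive values: a(1)=2, a(2)=3, a(3)=5, a(4)=8, a(5)=13, a(6)=21, a(7)=34, a(8)=55, a(9)=89, a(10)=144, a(11)=233, a(12)=377, a(13)=610, a(14)=987, a(15)=1597, a(16)=2584, a(17)=4181, a(18)=6765, a(19)=10946, a(20)=17711, a(21)=28657, a(22)=46368, a(23)=75025, a(24)=121393, a(25)=196418, a(26)=317811, a(27)=514229, a(28)=832040, a(29)=1346269, a(30)=2178309, a(31)=3524578, a(32)=5702887, a(33)=9227465, a(34)=14930352, a(35)=24157817, a(36)=39088169, a(37)=63245986, a(38)=102334155, a(39)=165580141.

Final answer: 165580141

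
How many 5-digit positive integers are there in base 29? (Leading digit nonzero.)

These are the integers in [29^4, 29^5), so the count is 29^5 - 29^4 = 28 x 29^4.

Final answer: 19803868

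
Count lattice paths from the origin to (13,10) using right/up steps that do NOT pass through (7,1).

Total paths to (13,10): C(23,10) = 1144066.
Paths through (7,1): C(8,1) x C(15,9) = 40040.
Avoiding (7,1): 1144066 - 40040.

Final answer: 1104026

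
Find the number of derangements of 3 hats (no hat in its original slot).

Derangements satisfy D(n) = (n-1)(D(n-1) + D(n-2)), starting from D(0)=1, D(1)=0.
D(2) = 1 x (0 + 1) = 1
D(3) = 2 x (D(2) + D(1)) = 2 x (1 + 0)

Final answer: D(3) = 2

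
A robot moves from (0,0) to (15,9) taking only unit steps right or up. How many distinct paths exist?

Each path has 15 right steps and 9 up steps in some order (24 steps total).
Choose which 9 of the 24 steps are up: C(24,9).

Final answer: C(24,9) = 1307504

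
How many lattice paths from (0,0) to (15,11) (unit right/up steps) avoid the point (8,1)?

Total paths to (15,11): C(26,11) = 7726160.
Paths through (8,1): C(9,1) x C(17,10) = 175032.
Avoiding (8,1): 7726160 - 175032.

Final answer: 7551128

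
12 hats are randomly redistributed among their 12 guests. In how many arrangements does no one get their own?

Use the recurrence D(n) = (n-1)(D(n-1) + D(n-2)) with D(0)=1, D(1)=0.
D(2) = 1 x (0 + 1) = 1
D(3) = 2 x (1 + 0) = 2
D(4) = 3 x (2 + 1) = 9
D(5) = 4 x (9 + 2) = 44
D(6) = 5 x (44 + 9) = 265
D(7) = 6 x (265 + 44) = 1854
D(8) = 7 x (1854 + 265) = 14833
D(9) = 8 x (14833 + 1854) = 133496
D(10) = 9 x (133496 + 14833) = 1334961
D(11) = 10 x (1334961 + 133496) = 14684570
D(12) = 11 x (D(11) + D(10)) = 11 x (14684570 + 1334961)

Final answer: D(12) = 176214841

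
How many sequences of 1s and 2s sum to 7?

Let f(n) count the ways. The last step is size 1 or 2, so f(n) = f(n-1) + f(n-2) with f(1)=1, f(2)=2.
Computing successive values: f(1)=1, f(2)=2, f(3)=3, f(4)=5, f(5)=8, f(6)=13, f(7)=21.

Final answer: 21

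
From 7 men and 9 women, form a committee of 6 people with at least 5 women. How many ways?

Sum over valid woman counts:
C(9,5)C(7,1) = 882
C(9,6)C(7,0) = 84
Total: 882 + 84.

Final answer: 966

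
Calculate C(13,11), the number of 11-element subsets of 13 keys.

C(13,11) = 13!/(11! x 2!).

Final answer: \binom{13}{11} = 78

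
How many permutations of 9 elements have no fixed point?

D(n) = (n-1)(D(n-1) + D(n-2)), D(0)=1, D(1)=0.
D(2) = 1 x (0 + 1) = 1
D(3) = 2 x (1 + 0) = 2
D(4) = 3 x (2 + 1) = 9
D(5) = 4 x (9 + 2) = 44
D(6) = 5 x (44 + 9) = 265
D(7) = 6 x (265 + 44) = 1854
D(8) = 7 x (1854 + 265) = 14833
D(9) = 8 x (D(8) + D(7)) = 8 x (14833 + 1854)

Final answer: D(9) = 133496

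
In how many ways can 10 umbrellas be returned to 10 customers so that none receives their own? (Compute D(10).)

D(n) = (n-1)(D(n-1) + D(n-2)), D(0)=1, D(1)=0.
D(2) = 1 x (0 + 1) = 1
D(3) = 2 x (1 + 0) = 2
D(4) = 3 x (2 + 1) = 9
D(5) = 4 x (9 + 2) = 44
D(6) = 5 x (44 + 9) = 265
D(7) = 6 x (265 + 44) = 1854
D(8) = 7 x (1854 + 265) = 14833
D(9) = 8 x (14833 + 1854) = 133496
D(10) = 9 x (D(9) + D(8)) = 9 x (133496 + 14833)

Final answer: D(10) = 1334961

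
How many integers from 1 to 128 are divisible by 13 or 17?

Multiples of 13: 9. Multiples of 17: 7. Of both (lcm=221): 0.
By inclusion-exclusion: 9 + 7 - 0.

Final answer: 16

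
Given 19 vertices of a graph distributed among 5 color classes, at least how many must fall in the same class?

By pigeonhole with 19 objects and 5 categories: ceiling(19/5).

Final answer: 4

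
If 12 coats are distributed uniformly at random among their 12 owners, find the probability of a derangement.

Use the recurrence D(n) = (n-1)(D(n-1) + D(n-2)) with D(0)=1, D(1)=0.
Building up: D(2)=1, D(3)=2, D(4)=9, D(5)=44, D(6)=265, D(7)=1854, D(8)=14833, D(9)=133496, D(10)=1334961, D(11)=14684570, D(12)=176214841.
Total arrangements: 12! = 479001600.
Probability = D(12)/12! = 16019531/43545600.

Final answer: D(12)/12! = 176214841/479001600 = 0.367879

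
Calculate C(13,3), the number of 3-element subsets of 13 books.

C(13,3) = 13!/(3! x (13-3)!).

Final answer: C(13,3) = 286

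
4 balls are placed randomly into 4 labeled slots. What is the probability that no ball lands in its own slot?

D(n) = (n-1)(D(n-1) + D(n-2)), D(0)=1, D(1)=0.
Building up: D(2)=1, D(3)=2, D(4)=9.
Total arrangements: 4! = 24.
Probability = D(4)/4! = 3/8.

Final answer: D(4)/4! = 9/24 = 0.375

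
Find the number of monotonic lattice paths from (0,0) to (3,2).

Each path has 3 right steps and 2 up steps in some order (5 steps total).
Choose which 2 of the 5 steps are up: C(5,2).

Final answer: C(5,2) = 10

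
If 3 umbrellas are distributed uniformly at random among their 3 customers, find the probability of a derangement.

D(n) = (n-1)(D(n-1) + D(n-2)), D(0)=1, D(1)=0.
Building up: D(2)=1, D(3)=2.
Total arrangements: 3! = 6.
Probability = D(3)/3! = 1/3.

Final answer: D(3)/3! = 2/6 = 0.333333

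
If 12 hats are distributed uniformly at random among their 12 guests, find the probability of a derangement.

Derangements satisfy D(n) = (n-1)(D(n-1) + D(n-2)), starting from D(0)=1, D(1)=0.
Building up: D(2)=1, D(3)=2, D(4)=9, D(5)=44, D(6)=265, D(7)=1854, D(8)=14833, D(9)=133496, D(10)=1334961, D(11)=14684570, D(12)=176214841.
Total arrangements: 12! = 479001600.
Probability = D(12)/12! = 16019531/43545600.

Final answer: D(12)/12! = 176214841/479001600 = 0.367879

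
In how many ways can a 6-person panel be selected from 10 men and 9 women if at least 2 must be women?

Sum over valid woman counts:
C(9,2)C(10,4) = 7560
C(9,3)C(10,3) = 10080
C(9,4)C(10,2) = 5670
C(9,5)C(10,1) = 1260
C(9,6)C(10,0) = 84
Total: 7560 + 10080 + 5670 + 1260 + 84.

Final answer: 24654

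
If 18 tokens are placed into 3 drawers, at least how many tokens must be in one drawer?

By the pigeonhole principle: ceiling(18/3).

Final answer: 6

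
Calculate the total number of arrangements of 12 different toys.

The number of ways to arrange 12 distinct objects is 12!.

Final answer: 12! = 479001600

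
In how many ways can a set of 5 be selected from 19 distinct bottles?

C(19,5) = 19!/(5! x (19-5)!).

Final answer: C(19,5) = 11628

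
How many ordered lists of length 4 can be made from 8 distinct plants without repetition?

P(8,4) = 8!/(8-4)! = 8!/4!.

Final answer: P(8,4) = 1680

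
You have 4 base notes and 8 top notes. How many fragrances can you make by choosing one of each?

By the multiplication principle: 4 x 8.

Final answer: 32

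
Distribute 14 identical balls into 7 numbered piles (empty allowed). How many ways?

Stars and bars: C(n+k-1, k-1) = C(20,6).

Final answer: C(20,6) = 38760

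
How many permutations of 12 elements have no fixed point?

Use the recurrence D(n) = (n-1)(D(n-1) + D(n-2)) with D(0)=1, D(1)=0.
Building up: D(2)=1, D(3)=2, D(4)=9, D(5)=44, D(6)=265, D(7)=1854, D(8)=14833, D(9)=133496, D(10)=1334961, D(11)=14684570.
D(12) = 11 x (D(11) + D(10)) = 11 x (14684570 + 1334961).

Final answer: D(12) = 176214841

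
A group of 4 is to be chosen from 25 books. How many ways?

C(25,4) = 25!/(4! x (25-4)!).

Final answer: C(25,4) = 12650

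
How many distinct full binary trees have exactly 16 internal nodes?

This is a standard Catalan-number count: the answer is C_n. Here n = 16.
Using C_0 = 1 and C_(k+1) = C_k x 2(2k+1)/(k+2), build up term by term: C_1=1, C_2=2, C_3=5, C_4=14, C_5=42, C_6=132, C_7=429, C_8=1430, C_9=4862, C_10=16796, C_11=58786, C_12=208012, C_13=742900, C_14=2674440, C_15=9694845, C_16=35357670.

Final answer: C_{16} = 35357670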